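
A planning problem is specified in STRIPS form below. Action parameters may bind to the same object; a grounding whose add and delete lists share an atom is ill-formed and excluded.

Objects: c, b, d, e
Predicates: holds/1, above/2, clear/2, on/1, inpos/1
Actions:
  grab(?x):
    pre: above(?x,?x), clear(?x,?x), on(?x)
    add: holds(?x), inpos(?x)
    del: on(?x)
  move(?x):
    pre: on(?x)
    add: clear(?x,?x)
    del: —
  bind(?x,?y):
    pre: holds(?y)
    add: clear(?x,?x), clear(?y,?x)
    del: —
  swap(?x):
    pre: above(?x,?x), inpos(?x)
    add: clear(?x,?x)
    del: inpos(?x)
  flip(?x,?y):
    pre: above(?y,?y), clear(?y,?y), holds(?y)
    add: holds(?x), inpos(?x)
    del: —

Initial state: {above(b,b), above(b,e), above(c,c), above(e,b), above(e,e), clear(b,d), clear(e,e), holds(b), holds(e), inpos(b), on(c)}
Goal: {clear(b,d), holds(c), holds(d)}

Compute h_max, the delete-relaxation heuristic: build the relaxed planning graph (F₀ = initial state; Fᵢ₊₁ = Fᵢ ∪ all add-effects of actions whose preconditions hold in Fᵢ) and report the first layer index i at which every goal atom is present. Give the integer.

1

F0 = init (11 atoms)
F1 = F0 ∪ {clear(b,b), clear(b,c), clear(b,e), clear(c,c), clear(d,d), clear(e,b), clear(e,c), clear(e,d), holds(c), holds(d), inpos(c), inpos(d), inpos(e)}  (24 atoms)
goal ⊆ F1  ⇒  h_max = 1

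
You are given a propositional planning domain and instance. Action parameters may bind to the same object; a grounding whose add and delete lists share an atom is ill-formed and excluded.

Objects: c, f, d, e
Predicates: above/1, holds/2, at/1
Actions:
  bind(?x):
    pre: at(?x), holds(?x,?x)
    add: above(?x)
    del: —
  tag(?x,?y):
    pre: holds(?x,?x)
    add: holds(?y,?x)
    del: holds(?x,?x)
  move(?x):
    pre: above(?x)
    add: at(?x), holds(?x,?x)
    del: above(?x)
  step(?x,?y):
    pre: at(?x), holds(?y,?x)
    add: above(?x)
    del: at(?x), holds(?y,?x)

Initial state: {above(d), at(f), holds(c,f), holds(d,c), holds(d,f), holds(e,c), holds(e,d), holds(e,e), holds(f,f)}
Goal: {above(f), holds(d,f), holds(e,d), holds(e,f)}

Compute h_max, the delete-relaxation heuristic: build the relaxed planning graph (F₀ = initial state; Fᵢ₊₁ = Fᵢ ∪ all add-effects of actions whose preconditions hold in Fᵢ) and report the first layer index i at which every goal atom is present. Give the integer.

F0 = init (9 atoms)
F1 = F0 ∪ {above(f), at(d), holds(c,e), holds(d,d), holds(d,e), holds(e,f), holds(f,e)}  (16 atoms)
goal ⊆ F1  ⇒  h_max = 1

1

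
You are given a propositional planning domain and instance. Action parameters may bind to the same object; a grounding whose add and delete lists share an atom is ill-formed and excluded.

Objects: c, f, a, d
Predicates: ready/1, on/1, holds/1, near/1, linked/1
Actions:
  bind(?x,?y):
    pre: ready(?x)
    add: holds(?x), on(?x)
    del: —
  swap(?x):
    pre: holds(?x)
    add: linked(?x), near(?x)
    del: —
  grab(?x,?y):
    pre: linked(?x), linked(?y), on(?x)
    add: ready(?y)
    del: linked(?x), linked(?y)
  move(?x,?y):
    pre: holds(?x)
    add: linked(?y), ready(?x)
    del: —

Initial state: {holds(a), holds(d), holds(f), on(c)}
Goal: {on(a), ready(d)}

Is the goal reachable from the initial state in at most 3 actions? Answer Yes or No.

Yes

1. move(a,c)  →  {holds(a), holds(d), holds(f), linked(c), on(c), ready(a)}
2. bind(a,c)  →  {holds(a), holds(d), holds(f), linked(c), on(a), on(c), ready(a)}
3. move(d,c)  →  {holds(a), holds(d), holds(f), linked(c), on(a), on(c), ready(a), ready(d)}
optimal plan length = 3; 3 ≤ 3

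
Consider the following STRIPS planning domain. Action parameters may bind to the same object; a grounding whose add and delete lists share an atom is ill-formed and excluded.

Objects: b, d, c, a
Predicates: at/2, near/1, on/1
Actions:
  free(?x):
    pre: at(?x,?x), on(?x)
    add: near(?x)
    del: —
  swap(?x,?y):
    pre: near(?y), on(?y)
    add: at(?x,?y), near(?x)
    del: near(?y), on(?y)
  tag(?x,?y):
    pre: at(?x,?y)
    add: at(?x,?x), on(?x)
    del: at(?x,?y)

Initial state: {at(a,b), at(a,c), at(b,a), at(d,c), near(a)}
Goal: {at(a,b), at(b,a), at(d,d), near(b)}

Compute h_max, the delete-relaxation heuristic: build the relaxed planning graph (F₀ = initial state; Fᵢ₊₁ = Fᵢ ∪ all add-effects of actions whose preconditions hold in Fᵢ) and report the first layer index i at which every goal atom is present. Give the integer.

2

F0 = init (5 atoms)
F1 = F0 ∪ {at(a,a), at(b,b), at(d,d), on(a), on(b), on(d)}  (11 atoms)
F2 = F1 ∪ {at(c,a), at(d,a), near(b), near(c), near(d)}  (16 atoms)
goal ⊆ F2  ⇒  h_max = 2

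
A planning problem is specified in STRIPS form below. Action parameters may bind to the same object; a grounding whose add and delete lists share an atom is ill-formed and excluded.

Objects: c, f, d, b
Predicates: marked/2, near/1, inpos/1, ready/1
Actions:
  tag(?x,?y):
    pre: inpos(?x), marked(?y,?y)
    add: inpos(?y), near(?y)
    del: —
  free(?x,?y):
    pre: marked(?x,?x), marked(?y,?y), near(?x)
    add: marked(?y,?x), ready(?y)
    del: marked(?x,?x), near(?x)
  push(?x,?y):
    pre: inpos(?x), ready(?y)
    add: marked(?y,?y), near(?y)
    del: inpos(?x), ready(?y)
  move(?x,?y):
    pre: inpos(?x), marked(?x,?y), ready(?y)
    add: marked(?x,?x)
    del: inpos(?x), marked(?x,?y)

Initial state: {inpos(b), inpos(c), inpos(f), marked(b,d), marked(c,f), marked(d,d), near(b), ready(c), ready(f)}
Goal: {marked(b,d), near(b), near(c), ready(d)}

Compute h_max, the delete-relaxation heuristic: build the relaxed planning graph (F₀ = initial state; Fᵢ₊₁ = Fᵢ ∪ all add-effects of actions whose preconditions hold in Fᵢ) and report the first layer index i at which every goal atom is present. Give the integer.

F0 = init (9 atoms)
F1 = F0 ∪ {inpos(d), marked(c,c), marked(f,f), near(c), near(d), near(f)}  (15 atoms)
F2 = F1 ∪ {marked(c,d), marked(d,c), marked(d,f), marked(f,c), marked(f,d), ready(d)}  (21 atoms)
goal ⊆ F2  ⇒  h_max = 2

2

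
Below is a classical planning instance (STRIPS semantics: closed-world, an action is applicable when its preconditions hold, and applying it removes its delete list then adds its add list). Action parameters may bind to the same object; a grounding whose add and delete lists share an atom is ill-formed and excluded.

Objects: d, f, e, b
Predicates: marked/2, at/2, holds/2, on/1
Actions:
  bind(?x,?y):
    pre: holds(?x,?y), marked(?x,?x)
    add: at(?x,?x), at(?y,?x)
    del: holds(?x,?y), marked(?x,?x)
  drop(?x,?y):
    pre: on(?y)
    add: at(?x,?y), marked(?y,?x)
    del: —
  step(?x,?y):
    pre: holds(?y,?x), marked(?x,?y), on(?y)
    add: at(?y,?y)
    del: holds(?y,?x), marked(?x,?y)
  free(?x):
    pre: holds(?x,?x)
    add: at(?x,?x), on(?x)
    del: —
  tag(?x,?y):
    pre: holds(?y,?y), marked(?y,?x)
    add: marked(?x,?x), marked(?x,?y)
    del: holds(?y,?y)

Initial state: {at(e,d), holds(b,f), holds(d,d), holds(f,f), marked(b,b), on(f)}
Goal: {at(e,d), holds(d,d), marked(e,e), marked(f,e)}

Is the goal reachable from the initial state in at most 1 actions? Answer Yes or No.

No

1. drop(e,f)  →  {at(e,d), at(e,f), holds(b,f), holds(d,d), holds(f,f), marked(b,b), marked(f,e), on(f)}
2. tag(e,f)  →  {at(e,d), at(e,f), holds(b,f), holds(d,d), marked(b,b), marked(e,e), marked(e,f), marked(f,e), on(f)}
optimal plan length = 2; 2 > 1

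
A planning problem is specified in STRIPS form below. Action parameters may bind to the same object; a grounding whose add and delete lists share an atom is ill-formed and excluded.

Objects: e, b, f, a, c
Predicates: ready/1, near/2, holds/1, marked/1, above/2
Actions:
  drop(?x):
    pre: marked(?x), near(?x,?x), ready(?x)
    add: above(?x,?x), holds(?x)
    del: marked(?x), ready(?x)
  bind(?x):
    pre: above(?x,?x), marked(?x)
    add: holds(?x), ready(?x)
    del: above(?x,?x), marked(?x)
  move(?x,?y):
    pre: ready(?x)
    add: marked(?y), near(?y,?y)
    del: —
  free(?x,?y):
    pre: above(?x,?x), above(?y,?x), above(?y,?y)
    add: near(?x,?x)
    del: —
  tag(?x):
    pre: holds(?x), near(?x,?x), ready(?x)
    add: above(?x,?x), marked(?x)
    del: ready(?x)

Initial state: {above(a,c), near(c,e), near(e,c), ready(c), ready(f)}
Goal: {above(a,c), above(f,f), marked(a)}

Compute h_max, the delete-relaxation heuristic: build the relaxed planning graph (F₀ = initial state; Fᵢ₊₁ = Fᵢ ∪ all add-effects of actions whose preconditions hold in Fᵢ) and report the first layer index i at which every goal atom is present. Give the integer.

2

F0 = init (5 atoms)
F1 = F0 ∪ {marked(a), marked(b), marked(c), marked(e), marked(f), near(a,a), near(b,b), near(c,c), near(e,e), near(f,f)}  (15 atoms)
F2 = F1 ∪ {above(c,c), above(f,f), holds(c), holds(f)}  (19 atoms)
goal ⊆ F2  ⇒  h_max = 2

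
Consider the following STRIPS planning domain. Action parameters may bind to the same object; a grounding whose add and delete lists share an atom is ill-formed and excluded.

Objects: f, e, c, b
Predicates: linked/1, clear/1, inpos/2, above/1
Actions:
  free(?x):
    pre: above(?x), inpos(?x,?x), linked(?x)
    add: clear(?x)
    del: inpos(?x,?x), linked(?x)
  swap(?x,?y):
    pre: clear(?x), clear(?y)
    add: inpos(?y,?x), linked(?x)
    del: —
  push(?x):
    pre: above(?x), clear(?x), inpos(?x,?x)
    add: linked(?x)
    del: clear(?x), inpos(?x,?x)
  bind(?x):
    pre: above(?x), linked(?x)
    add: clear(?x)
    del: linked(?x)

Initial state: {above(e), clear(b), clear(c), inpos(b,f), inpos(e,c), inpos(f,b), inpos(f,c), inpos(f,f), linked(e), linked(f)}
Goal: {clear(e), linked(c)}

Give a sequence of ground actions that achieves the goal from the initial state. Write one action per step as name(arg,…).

swap(c,c); bind(e)

1. swap(c,c)  →  {above(e), clear(b), clear(c), inpos(b,f), inpos(c,c), inpos(e,c), inpos(f,b), inpos(f,c), inpos(f,f), linked(c), linked(e), linked(f)}
2. bind(e)  →  {above(e), clear(b), clear(c), clear(e), inpos(b,f), inpos(c,c), inpos(e,c), inpos(f,b), inpos(f,c), inpos(f,f), linked(c), linked(f)}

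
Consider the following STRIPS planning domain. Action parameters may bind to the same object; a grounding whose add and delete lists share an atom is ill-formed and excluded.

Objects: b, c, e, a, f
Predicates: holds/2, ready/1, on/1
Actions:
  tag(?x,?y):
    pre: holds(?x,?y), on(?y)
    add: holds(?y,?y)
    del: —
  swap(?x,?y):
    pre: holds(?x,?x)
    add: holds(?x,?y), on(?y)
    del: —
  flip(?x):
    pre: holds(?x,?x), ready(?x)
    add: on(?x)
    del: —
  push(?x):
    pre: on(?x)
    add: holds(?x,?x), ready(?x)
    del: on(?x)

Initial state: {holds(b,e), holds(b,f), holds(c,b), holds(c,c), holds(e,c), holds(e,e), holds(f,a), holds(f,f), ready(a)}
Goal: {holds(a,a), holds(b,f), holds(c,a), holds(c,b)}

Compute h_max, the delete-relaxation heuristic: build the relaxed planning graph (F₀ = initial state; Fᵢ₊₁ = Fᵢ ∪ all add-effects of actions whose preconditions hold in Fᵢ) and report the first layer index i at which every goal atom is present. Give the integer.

2

F0 = init (9 atoms)
F1 = F0 ∪ {holds(c,a), holds(c,e), holds(c,f), holds(e,a), holds(e,b), holds(e,f), holds(f,b), holds(f,c), holds(f,e), on(a), on(b), on(c), on(e), on(f)}  (23 atoms)
F2 = F1 ∪ {holds(a,a), holds(b,b), ready(b), ready(c), ready(e), ready(f)}  (29 atoms)
goal ⊆ F2  ⇒  h_max = 2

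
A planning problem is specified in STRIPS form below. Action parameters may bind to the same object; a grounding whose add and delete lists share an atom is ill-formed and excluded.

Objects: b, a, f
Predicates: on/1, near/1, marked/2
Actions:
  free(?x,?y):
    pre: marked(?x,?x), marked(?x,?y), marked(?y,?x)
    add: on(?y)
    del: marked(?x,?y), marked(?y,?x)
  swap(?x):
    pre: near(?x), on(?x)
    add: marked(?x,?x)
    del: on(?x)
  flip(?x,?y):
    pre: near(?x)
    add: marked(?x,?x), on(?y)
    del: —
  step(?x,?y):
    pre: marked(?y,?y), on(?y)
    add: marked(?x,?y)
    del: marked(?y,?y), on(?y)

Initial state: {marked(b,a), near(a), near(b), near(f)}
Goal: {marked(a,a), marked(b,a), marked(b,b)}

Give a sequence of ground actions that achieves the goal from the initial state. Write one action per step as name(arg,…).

flip(b,b); flip(a,b)

1. flip(b,b)  →  {marked(b,a), marked(b,b), near(a), near(b), near(f), on(b)}
2. flip(a,b)  →  {marked(a,a), marked(b,a), marked(b,b), near(a), near(b), near(f), on(b)}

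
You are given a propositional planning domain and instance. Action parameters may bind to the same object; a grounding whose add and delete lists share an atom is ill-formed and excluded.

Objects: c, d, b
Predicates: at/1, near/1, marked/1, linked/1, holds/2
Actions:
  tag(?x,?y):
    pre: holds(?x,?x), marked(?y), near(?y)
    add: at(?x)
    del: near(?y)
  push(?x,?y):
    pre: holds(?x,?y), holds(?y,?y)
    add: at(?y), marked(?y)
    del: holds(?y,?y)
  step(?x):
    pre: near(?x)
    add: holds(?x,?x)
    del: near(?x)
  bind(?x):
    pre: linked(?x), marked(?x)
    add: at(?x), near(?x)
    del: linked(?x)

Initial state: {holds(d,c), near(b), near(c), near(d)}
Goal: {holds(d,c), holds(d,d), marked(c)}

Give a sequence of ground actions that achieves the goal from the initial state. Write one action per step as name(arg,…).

1. step(c)  →  {holds(c,c), holds(d,c), near(b), near(d)}
2. push(c,c)  →  {at(c), holds(d,c), marked(c), near(b), near(d)}
3. step(d)  →  {at(c), holds(d,c), holds(d,d), marked(c), near(b)}

step(c); push(c,c); step(d)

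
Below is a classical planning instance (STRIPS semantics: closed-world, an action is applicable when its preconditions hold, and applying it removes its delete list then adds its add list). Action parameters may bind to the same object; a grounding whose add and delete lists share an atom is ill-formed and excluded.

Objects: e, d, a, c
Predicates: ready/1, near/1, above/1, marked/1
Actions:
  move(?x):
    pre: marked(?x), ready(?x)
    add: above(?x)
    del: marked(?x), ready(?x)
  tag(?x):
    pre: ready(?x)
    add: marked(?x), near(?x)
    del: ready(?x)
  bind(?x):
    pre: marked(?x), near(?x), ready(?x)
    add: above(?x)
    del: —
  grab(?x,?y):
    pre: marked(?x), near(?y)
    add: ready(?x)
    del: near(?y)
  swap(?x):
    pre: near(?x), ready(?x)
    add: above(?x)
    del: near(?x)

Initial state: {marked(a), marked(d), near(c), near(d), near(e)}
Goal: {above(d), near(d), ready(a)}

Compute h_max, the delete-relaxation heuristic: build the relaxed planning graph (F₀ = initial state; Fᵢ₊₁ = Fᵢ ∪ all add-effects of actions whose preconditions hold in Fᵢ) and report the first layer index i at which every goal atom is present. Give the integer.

2

F0 = init (5 atoms)
F1 = F0 ∪ {ready(a), ready(d)}  (7 atoms)
F2 = F1 ∪ {above(a), above(d), near(a)}  (10 atoms)
goal ⊆ F2  ⇒  h_max = 2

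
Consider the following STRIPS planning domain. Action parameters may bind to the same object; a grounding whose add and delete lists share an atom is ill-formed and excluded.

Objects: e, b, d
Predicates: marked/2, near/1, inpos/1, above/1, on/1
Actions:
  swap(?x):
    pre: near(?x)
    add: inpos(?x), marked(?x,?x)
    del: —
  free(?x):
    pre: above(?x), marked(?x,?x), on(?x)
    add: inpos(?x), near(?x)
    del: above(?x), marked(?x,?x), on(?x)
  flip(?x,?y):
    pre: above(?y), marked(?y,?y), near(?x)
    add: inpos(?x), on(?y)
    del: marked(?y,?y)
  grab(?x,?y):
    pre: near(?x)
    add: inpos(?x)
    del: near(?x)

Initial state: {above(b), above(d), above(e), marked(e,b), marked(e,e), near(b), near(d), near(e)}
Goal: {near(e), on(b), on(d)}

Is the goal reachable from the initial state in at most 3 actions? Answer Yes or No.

No

1. swap(b)  →  {above(b), above(d), above(e), inpos(b), marked(b,b), marked(e,b), marked(e,e), near(b), near(d), near(e)}
2. swap(d)  →  {above(b), above(d), above(e), inpos(b), inpos(d), marked(b,b), marked(d,d), marked(e,b), marked(e,e), near(b), near(d), near(e)}
3. flip(e,b)  →  {above(b), above(d), above(e), inpos(b), inpos(d), inpos(e), marked(d,d), marked(e,b), marked(e,e), near(b), near(d), near(e), on(b)}
4. flip(e,d)  →  {above(b), above(d), above(e), inpos(b), inpos(d), inpos(e), marked(e,b), marked(e,e), near(b), near(d), near(e), on(b), on(d)}
optimal plan length = 4; 4 > 3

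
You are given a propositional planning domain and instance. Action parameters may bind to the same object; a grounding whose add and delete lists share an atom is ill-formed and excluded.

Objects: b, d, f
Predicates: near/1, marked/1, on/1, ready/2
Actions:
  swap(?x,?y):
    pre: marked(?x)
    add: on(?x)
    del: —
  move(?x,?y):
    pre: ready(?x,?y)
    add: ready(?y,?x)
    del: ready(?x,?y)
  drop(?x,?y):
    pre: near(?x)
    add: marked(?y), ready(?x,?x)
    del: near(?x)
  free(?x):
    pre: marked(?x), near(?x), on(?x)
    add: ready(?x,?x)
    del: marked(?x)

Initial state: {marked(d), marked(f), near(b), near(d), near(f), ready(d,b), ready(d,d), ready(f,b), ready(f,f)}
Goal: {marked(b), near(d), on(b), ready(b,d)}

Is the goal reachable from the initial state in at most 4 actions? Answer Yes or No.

1. move(d,b)  →  {marked(d), marked(f), near(b), near(d), near(f), ready(b,d), ready(d,d), ready(f,b), ready(f,f)}
2. drop(b,b)  →  {marked(b), marked(d), marked(f), near(d), near(f), ready(b,b), ready(b,d), ready(d,d), ready(f,b), ready(f,f)}
3. swap(b,b)  →  {marked(b), marked(d), marked(f), near(d), near(f), on(b), ready(b,b), ready(b,d), ready(d,d), ready(f,b), ready(f,f)}
optimal plan length = 3; 3 ≤ 4

Yes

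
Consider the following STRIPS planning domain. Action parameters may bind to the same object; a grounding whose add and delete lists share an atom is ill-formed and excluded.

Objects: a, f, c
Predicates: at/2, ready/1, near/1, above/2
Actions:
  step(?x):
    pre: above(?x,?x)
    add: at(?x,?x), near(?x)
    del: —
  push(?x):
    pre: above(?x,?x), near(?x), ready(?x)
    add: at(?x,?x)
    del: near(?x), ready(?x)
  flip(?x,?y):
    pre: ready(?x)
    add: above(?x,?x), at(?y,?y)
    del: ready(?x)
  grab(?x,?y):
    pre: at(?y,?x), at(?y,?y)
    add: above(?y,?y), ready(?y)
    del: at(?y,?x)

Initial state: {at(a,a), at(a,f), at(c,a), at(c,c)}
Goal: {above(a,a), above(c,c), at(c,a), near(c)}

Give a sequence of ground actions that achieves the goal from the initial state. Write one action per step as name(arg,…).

grab(a,a); grab(c,c); step(c)

1. grab(a,a)  →  {above(a,a), at(a,f), at(c,a), at(c,c), ready(a)}
2. grab(c,c)  →  {above(a,a), above(c,c), at(a,f), at(c,a), ready(a), ready(c)}
3. step(c)  →  {above(a,a), above(c,c), at(a,f), at(c,a), at(c,c), near(c), ready(a), ready(c)}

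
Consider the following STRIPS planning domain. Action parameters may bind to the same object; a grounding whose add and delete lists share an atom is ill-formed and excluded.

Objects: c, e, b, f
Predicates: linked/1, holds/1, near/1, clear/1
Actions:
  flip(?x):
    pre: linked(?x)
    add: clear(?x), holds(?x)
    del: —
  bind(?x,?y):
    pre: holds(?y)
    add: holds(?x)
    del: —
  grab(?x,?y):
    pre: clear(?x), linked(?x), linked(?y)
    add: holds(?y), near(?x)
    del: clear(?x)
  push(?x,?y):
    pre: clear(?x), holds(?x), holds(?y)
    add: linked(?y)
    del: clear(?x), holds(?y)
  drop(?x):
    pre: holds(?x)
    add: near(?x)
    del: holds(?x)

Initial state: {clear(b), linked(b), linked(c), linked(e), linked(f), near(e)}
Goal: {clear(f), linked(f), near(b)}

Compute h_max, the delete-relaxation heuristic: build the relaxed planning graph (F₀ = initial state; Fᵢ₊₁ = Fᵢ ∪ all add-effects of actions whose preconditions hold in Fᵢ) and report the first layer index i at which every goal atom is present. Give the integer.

F0 = init (6 atoms)
F1 = F0 ∪ {clear(c), clear(e), clear(f), holds(b), holds(c), holds(e), holds(f), near(b)}  (14 atoms)
goal ⊆ F1  ⇒  h_max = 1

1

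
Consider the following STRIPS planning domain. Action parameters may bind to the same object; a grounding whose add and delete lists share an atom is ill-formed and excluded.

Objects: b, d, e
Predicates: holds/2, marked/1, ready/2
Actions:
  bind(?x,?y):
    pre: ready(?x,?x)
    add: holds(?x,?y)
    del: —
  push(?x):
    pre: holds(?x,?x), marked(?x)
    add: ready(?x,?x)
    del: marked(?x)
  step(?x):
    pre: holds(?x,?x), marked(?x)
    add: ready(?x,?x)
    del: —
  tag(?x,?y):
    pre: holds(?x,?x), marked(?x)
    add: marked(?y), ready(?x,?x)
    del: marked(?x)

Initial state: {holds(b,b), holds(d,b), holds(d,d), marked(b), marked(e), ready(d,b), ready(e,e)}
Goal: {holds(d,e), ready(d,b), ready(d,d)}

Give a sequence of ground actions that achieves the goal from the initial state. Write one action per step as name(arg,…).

1. tag(b,d)  →  {holds(b,b), holds(d,b), holds(d,d), marked(d), marked(e), ready(b,b), ready(d,b), ready(e,e)}
2. push(d)  →  {holds(b,b), holds(d,b), holds(d,d), marked(e), ready(b,b), ready(d,b), ready(d,d), ready(e,e)}
3. bind(d,e)  →  {holds(b,b), holds(d,b), holds(d,d), holds(d,e), marked(e), ready(b,b), ready(d,b), ready(d,d), ready(e,e)}

tag(b,d); push(d); bind(d,e)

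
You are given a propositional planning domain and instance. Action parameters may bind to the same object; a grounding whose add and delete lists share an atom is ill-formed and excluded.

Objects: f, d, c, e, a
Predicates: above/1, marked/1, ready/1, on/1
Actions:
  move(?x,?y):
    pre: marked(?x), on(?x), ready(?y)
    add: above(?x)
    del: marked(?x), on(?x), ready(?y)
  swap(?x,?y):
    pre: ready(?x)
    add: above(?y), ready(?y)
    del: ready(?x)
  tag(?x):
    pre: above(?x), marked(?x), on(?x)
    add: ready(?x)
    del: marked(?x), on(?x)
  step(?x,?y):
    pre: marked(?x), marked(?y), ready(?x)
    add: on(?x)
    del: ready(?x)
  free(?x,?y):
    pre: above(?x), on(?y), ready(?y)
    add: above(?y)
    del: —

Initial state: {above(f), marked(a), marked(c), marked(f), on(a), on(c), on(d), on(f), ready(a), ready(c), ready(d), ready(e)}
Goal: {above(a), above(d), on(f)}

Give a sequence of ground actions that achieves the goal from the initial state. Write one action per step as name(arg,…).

move(a,d); swap(c,d)

1. move(a,d)  →  {above(a), above(f), marked(c), marked(f), on(c), on(d), on(f), ready(a), ready(c), ready(e)}
2. swap(c,d)  →  {above(a), above(d), above(f), marked(c), marked(f), on(c), on(d), on(f), ready(a), ready(d), ready(e)}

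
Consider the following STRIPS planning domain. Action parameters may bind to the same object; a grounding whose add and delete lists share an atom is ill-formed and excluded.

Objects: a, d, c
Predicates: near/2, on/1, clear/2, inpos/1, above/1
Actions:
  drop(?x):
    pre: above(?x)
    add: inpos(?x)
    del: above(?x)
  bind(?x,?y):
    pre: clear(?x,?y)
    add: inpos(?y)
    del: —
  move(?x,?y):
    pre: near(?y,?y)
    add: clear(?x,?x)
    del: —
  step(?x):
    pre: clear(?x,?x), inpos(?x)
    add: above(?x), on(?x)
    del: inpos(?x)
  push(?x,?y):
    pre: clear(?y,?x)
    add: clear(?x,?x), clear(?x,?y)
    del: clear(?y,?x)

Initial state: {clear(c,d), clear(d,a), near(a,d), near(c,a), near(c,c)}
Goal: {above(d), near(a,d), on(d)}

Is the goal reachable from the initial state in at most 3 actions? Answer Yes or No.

Yes

1. bind(c,d)  →  {clear(c,d), clear(d,a), inpos(d), near(a,d), near(c,a), near(c,c)}
2. move(d,c)  →  {clear(c,d), clear(d,a), clear(d,d), inpos(d), near(a,d), near(c,a), near(c,c)}
3. step(d)  →  {above(d), clear(c,d), clear(d,a), clear(d,d), near(a,d), near(c,a), near(c,c), on(d)}
optimal plan length = 3; 3 ≤ 3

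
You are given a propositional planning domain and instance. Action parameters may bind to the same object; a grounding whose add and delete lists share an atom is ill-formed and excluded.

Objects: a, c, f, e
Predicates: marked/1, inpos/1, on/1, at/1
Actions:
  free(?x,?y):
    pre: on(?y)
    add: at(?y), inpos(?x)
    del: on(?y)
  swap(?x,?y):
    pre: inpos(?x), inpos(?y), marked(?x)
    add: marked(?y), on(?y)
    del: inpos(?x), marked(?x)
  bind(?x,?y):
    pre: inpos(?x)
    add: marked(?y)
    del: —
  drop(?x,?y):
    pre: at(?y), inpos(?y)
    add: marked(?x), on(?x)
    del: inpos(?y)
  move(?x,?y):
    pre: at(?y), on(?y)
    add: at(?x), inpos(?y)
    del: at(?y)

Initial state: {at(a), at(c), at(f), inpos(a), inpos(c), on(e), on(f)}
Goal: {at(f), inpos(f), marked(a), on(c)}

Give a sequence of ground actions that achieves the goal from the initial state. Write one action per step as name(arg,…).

free(f,f); bind(a,a); drop(c,a)

1. free(f,f)  →  {at(a), at(c), at(f), inpos(a), inpos(c), inpos(f), on(e)}
2. bind(a,a)  →  {at(a), at(c), at(f), inpos(a), inpos(c), inpos(f), marked(a), on(e)}
3. drop(c,a)  →  {at(a), at(c), at(f), inpos(c), inpos(f), marked(a), marked(c), on(c), on(e)}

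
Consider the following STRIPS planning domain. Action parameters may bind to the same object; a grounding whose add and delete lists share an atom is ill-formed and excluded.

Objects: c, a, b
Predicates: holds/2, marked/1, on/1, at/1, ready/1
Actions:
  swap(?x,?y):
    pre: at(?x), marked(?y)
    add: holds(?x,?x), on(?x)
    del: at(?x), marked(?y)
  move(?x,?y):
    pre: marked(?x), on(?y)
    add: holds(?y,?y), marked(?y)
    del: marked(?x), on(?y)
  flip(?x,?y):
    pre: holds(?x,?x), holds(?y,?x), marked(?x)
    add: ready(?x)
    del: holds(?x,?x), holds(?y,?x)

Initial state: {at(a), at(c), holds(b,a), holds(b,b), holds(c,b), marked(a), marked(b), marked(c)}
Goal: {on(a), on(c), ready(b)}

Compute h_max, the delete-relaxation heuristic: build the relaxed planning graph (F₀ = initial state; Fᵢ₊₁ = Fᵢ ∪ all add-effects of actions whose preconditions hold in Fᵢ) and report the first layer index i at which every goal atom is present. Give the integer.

1

F0 = init (8 atoms)
F1 = F0 ∪ {holds(a,a), holds(c,c), on(a), on(c), ready(b)}  (13 atoms)
goal ⊆ F1  ⇒  h_max = 1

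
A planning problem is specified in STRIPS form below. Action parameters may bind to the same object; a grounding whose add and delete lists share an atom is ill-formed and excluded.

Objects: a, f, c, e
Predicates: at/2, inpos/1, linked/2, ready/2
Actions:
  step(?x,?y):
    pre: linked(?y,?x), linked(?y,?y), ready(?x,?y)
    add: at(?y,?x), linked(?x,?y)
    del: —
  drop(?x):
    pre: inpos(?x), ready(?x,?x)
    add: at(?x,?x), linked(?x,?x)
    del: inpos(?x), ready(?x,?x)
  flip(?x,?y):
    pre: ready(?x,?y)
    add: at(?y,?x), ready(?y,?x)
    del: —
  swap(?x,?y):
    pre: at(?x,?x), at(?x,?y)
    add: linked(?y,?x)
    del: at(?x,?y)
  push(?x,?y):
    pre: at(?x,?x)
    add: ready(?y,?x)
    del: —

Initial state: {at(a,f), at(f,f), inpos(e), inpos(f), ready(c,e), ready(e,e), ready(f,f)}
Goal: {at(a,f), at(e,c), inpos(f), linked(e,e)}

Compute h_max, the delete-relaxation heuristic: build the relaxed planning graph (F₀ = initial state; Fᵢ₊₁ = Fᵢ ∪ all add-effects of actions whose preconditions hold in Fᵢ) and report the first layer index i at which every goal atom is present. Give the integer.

F0 = init (7 atoms)
F1 = F0 ∪ {at(e,c), at(e,e), linked(e,e), linked(f,f), ready(a,f), ready(c,f), ready(e,c), ready(e,f)}  (15 atoms)
goal ⊆ F1  ⇒  h_max = 1

1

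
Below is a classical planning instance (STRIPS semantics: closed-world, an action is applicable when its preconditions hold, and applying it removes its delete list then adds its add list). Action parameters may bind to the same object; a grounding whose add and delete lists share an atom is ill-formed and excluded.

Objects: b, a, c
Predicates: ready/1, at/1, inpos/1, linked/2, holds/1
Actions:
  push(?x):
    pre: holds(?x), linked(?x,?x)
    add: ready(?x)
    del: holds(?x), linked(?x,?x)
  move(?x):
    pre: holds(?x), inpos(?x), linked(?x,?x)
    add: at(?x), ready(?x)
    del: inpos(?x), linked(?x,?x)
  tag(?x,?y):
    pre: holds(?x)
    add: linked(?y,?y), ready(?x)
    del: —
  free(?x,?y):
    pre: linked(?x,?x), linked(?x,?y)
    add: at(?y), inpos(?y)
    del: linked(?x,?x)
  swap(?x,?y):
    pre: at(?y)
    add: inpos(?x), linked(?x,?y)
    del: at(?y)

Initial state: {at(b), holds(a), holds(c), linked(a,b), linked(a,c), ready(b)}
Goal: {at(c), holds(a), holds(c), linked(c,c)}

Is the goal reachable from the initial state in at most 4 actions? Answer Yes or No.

1. tag(a,a)  →  {at(b), holds(a), holds(c), linked(a,a), linked(a,b), linked(a,c), ready(a), ready(b)}
2. tag(a,c)  →  {at(b), holds(a), holds(c), linked(a,a), linked(a,b), linked(a,c), linked(c,c), ready(a), ready(b)}
3. free(a,c)  →  {at(b), at(c), holds(a), holds(c), inpos(c), linked(a,b), linked(a,c), linked(c,c), ready(a), ready(b)}
optimal plan length = 3; 3 ≤ 4

Yes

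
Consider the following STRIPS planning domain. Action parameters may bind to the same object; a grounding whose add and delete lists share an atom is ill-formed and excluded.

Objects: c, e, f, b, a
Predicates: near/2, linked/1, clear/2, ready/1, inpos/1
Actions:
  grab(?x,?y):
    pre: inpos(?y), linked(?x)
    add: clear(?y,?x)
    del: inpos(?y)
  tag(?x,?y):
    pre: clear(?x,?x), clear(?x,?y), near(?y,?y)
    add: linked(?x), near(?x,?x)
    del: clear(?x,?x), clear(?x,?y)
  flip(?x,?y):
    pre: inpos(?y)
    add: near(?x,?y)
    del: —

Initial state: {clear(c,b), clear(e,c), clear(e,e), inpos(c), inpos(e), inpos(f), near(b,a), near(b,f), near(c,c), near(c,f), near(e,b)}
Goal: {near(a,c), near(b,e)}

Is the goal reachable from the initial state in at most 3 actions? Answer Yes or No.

Yes

1. flip(b,e)  →  {clear(c,b), clear(e,c), clear(e,e), inpos(c), inpos(e), inpos(f), near(b,a), near(b,e), near(b,f), near(c,c), near(c,f), near(e,b)}
2. flip(a,c)  →  {clear(c,b), clear(e,c), clear(e,e), inpos(c), inpos(e), inpos(f), near(a,c), near(b,a), near(b,e), near(b,f), near(c,c), near(c,f), near(e,b)}
optimal plan length = 2; 2 ≤ 3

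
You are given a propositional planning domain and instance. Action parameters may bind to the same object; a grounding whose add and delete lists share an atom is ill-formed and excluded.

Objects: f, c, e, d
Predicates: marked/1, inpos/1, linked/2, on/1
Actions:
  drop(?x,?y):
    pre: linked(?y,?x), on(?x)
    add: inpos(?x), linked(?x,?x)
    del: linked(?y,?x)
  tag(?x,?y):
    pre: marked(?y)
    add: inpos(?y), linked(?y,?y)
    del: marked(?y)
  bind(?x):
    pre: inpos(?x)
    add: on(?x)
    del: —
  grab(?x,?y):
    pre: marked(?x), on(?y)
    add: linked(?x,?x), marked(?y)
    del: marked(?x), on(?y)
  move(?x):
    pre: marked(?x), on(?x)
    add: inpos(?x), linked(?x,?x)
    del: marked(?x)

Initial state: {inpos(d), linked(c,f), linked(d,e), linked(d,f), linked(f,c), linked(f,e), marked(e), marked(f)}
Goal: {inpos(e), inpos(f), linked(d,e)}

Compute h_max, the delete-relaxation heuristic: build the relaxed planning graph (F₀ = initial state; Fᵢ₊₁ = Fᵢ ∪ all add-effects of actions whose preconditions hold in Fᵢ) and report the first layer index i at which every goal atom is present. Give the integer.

F0 = init (8 atoms)
F1 = F0 ∪ {inpos(e), inpos(f), linked(e,e), linked(f,f), on(d)}  (13 atoms)
goal ⊆ F1  ⇒  h_max = 1

1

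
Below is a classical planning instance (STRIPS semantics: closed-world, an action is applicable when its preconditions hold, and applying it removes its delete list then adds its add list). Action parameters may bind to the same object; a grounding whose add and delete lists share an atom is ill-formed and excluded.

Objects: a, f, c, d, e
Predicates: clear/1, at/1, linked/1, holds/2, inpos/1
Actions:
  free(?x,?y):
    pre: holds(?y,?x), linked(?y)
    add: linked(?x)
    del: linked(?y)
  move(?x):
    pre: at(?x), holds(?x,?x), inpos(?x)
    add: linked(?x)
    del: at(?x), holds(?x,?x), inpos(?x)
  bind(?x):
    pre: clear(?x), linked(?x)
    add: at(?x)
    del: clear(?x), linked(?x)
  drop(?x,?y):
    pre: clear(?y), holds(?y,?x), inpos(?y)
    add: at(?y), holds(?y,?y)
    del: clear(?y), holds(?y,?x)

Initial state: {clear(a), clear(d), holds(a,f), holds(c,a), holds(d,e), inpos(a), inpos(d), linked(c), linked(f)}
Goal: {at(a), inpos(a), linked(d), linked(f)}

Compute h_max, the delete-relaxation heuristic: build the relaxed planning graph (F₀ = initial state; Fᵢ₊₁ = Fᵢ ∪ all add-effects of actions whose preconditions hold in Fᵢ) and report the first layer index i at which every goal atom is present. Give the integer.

2

F0 = init (9 atoms)
F1 = F0 ∪ {at(a), at(d), holds(a,a), holds(d,d), linked(a)}  (14 atoms)
F2 = F1 ∪ {linked(d)}  (15 atoms)
goal ⊆ F2  ⇒  h_max = 2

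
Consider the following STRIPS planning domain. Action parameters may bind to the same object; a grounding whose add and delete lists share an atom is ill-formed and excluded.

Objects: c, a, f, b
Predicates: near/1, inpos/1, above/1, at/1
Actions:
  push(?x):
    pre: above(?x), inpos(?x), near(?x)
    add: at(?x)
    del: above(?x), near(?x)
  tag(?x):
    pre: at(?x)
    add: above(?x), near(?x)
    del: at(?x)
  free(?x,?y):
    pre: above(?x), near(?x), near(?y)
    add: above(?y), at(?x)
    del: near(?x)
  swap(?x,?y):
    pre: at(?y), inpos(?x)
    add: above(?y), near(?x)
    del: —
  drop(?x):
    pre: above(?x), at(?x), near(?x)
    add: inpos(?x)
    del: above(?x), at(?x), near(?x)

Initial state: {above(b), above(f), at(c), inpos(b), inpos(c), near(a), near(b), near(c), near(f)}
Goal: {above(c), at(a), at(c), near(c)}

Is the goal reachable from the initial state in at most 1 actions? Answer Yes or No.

1. free(f,a)  →  {above(a), above(b), above(f), at(c), at(f), inpos(b), inpos(c), near(a), near(b), near(c)}
2. free(a,c)  →  {above(a), above(b), above(c), above(f), at(a), at(c), at(f), inpos(b), inpos(c), near(b), near(c)}
optimal plan length = 2; 2 > 1

No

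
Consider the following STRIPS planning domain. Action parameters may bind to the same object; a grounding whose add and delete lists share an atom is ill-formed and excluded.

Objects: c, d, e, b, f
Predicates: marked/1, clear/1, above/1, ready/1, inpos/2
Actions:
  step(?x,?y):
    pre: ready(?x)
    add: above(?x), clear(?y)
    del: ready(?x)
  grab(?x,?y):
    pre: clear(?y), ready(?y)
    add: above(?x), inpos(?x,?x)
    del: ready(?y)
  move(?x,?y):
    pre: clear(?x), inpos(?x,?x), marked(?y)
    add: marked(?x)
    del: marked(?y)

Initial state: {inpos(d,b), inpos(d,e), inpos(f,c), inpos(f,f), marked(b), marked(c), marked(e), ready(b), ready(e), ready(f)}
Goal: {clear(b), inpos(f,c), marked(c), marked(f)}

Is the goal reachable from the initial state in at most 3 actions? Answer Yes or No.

Yes

1. step(e,b)  →  {above(e), clear(b), inpos(d,b), inpos(d,e), inpos(f,c), inpos(f,f), marked(b), marked(c), marked(e), ready(b), ready(f)}
2. step(b,f)  →  {above(b), above(e), clear(b), clear(f), inpos(d,b), inpos(d,e), inpos(f,c), inpos(f,f), marked(b), marked(c), marked(e), ready(f)}
3. move(f,e)  →  {above(b), above(e), clear(b), clear(f), inpos(d,b), inpos(d,e), inpos(f,c), inpos(f,f), marked(b), marked(c), marked(f), ready(f)}
optimal plan length = 3; 3 ≤ 3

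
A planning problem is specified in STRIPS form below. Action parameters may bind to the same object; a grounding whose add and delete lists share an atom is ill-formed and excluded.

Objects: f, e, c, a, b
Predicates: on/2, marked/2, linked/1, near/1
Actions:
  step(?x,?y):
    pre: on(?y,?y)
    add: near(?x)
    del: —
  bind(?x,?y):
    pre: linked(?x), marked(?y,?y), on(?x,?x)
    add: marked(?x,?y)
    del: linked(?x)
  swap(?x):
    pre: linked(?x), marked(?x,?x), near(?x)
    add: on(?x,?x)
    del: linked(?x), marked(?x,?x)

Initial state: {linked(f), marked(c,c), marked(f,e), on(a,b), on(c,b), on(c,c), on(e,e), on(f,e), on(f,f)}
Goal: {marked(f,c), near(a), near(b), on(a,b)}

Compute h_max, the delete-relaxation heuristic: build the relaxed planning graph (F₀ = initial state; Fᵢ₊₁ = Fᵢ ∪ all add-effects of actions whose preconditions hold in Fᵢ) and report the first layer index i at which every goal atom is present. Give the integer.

1

F0 = init (9 atoms)
F1 = F0 ∪ {marked(f,c), near(a), near(b), near(c), near(e), near(f)}  (15 atoms)
goal ⊆ F1  ⇒  h_max = 1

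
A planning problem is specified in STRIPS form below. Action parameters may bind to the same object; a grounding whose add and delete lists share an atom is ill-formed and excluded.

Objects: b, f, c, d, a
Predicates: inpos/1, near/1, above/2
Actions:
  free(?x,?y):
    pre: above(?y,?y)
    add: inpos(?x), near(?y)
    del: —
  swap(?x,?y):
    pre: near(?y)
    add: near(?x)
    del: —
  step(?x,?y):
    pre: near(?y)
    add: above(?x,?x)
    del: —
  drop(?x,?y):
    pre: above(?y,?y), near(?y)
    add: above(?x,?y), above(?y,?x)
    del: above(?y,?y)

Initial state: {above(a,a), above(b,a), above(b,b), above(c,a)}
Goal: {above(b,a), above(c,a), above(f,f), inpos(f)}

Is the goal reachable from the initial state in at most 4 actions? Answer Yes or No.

Yes

1. free(f,b)  →  {above(a,a), above(b,a), above(b,b), above(c,a), inpos(f), near(b)}
2. step(f,b)  →  {above(a,a), above(b,a), above(b,b), above(c,a), above(f,f), inpos(f), near(b)}
optimal plan length = 2; 2 ≤ 4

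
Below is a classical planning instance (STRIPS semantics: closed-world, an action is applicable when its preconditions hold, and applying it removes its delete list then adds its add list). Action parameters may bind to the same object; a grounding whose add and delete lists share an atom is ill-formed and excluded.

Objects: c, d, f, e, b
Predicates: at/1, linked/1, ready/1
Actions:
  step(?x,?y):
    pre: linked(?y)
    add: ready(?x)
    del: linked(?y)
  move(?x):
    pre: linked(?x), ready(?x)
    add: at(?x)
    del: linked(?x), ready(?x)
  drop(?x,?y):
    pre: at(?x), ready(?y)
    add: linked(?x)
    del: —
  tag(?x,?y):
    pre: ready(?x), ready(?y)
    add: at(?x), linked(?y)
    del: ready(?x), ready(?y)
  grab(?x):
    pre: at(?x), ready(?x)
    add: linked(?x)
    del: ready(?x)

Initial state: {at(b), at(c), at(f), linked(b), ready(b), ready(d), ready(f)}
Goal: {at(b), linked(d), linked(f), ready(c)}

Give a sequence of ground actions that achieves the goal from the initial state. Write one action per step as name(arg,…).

1. step(c,b)  →  {at(b), at(c), at(f), ready(b), ready(c), ready(d), ready(f)}
2. drop(f,c)  →  {at(b), at(c), at(f), linked(f), ready(b), ready(c), ready(d), ready(f)}
3. tag(d,d)  →  {at(b), at(c), at(d), at(f), linked(d), linked(f), ready(b), ready(c), ready(f)}

step(c,b); drop(f,c); tag(d,d)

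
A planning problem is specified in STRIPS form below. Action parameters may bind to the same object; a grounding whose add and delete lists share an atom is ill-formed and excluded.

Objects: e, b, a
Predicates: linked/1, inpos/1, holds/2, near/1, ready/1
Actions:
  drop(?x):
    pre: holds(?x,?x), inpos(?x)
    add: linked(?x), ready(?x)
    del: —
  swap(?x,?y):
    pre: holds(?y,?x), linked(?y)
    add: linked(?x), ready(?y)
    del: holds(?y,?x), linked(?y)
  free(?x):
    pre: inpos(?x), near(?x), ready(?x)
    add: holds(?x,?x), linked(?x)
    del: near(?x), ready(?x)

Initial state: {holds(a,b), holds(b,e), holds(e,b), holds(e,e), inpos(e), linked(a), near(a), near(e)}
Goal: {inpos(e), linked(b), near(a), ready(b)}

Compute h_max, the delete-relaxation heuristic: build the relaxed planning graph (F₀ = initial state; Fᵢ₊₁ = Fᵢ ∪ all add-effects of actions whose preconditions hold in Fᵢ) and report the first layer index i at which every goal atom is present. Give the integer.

F0 = init (8 atoms)
F1 = F0 ∪ {linked(b), linked(e), ready(a), ready(e)}  (12 atoms)
F2 = F1 ∪ {ready(b)}  (13 atoms)
goal ⊆ F2  ⇒  h_max = 2

2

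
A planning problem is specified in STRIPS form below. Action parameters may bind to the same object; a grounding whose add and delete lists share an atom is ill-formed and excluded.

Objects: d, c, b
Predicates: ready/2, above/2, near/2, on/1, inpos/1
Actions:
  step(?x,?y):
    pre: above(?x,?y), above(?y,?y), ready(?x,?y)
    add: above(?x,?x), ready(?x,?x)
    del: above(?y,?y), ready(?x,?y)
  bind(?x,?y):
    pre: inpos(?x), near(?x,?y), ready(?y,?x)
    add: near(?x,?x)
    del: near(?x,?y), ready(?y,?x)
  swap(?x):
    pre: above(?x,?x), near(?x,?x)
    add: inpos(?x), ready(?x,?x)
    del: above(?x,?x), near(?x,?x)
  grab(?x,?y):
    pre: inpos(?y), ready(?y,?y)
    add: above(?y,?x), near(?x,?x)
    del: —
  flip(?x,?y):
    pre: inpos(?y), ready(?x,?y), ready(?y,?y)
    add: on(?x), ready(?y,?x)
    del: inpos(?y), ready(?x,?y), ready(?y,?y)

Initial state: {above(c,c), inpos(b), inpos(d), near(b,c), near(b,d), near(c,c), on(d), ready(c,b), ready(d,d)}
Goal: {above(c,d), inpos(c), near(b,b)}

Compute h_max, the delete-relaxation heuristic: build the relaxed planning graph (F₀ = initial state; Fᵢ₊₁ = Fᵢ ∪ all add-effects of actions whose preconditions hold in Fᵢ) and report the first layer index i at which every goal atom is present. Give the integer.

2

F0 = init (9 atoms)
F1 = F0 ∪ {above(d,b), above(d,c), above(d,d), inpos(c), near(b,b), near(d,d), ready(c,c)}  (16 atoms)
F2 = F1 ∪ {above(c,b), above(c,d)}  (18 atoms)
goal ⊆ F2  ⇒  h_max = 2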